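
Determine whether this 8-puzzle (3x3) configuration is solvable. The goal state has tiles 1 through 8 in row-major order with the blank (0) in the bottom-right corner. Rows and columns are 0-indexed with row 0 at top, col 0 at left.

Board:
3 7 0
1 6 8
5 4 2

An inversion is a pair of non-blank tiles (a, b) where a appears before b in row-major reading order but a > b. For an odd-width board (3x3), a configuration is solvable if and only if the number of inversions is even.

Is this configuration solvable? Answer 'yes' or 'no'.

Inversions (pairs i<j in row-major order where tile[i] > tile[j] > 0): 16
16 is even, so the puzzle is solvable.

Answer: yes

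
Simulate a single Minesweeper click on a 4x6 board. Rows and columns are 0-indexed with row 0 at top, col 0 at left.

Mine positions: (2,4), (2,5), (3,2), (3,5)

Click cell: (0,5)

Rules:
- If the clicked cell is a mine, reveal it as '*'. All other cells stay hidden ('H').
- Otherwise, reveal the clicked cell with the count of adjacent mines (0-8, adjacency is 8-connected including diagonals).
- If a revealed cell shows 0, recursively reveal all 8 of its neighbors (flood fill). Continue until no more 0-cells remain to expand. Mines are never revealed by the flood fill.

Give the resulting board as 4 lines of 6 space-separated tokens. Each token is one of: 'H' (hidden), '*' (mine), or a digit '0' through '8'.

0 0 0 0 0 0
0 0 0 1 2 2
0 1 1 2 H H
0 1 H H H H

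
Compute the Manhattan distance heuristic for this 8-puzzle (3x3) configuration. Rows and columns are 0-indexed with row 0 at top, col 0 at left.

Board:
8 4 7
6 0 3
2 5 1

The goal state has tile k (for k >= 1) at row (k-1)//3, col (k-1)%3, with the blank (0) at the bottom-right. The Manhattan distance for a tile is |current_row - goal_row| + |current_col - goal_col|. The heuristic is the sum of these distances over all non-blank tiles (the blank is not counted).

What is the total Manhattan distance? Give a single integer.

Answer: 20

Derivation:
Tile 8: (0,0)->(2,1) = 3
Tile 4: (0,1)->(1,0) = 2
Tile 7: (0,2)->(2,0) = 4
Tile 6: (1,0)->(1,2) = 2
Tile 3: (1,2)->(0,2) = 1
Tile 2: (2,0)->(0,1) = 3
Tile 5: (2,1)->(1,1) = 1
Tile 1: (2,2)->(0,0) = 4
Sum: 3 + 2 + 4 + 2 + 1 + 3 + 1 + 4 = 20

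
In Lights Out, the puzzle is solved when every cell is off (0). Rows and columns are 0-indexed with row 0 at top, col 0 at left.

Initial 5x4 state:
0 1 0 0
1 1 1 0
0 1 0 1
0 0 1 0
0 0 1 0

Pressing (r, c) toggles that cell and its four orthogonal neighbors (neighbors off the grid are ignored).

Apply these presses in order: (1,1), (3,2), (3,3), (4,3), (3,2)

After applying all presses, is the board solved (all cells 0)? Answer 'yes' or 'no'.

Answer: yes

Derivation:
After press 1 at (1,1):
0 0 0 0
0 0 0 0
0 0 0 1
0 0 1 0
0 0 1 0

After press 2 at (3,2):
0 0 0 0
0 0 0 0
0 0 1 1
0 1 0 1
0 0 0 0

After press 3 at (3,3):
0 0 0 0
0 0 0 0
0 0 1 0
0 1 1 0
0 0 0 1

After press 4 at (4,3):
0 0 0 0
0 0 0 0
0 0 1 0
0 1 1 1
0 0 1 0

After press 5 at (3,2):
0 0 0 0
0 0 0 0
0 0 0 0
0 0 0 0
0 0 0 0

Lights still on: 0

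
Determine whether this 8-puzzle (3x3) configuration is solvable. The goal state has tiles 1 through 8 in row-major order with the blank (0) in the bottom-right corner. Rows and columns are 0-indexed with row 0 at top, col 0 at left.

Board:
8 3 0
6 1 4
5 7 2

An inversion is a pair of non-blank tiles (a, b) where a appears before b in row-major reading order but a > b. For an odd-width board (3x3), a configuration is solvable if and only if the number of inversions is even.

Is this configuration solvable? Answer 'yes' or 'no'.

Inversions (pairs i<j in row-major order where tile[i] > tile[j] > 0): 16
16 is even, so the puzzle is solvable.

Answer: yes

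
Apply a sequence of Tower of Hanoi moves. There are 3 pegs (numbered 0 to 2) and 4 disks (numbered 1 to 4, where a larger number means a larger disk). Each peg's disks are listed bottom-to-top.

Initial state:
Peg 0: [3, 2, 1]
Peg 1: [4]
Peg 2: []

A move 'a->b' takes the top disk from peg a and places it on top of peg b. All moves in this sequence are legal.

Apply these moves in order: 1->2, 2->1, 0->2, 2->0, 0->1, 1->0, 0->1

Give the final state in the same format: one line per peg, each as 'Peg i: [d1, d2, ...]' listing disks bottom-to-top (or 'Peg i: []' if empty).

Answer: Peg 0: [3, 2]
Peg 1: [4, 1]
Peg 2: []

Derivation:
After move 1 (1->2):
Peg 0: [3, 2, 1]
Peg 1: []
Peg 2: [4]

After move 2 (2->1):
Peg 0: [3, 2, 1]
Peg 1: [4]
Peg 2: []

After move 3 (0->2):
Peg 0: [3, 2]
Peg 1: [4]
Peg 2: [1]

After move 4 (2->0):
Peg 0: [3, 2, 1]
Peg 1: [4]
Peg 2: []

After move 5 (0->1):
Peg 0: [3, 2]
Peg 1: [4, 1]
Peg 2: []

After move 6 (1->0):
Peg 0: [3, 2, 1]
Peg 1: [4]
Peg 2: []

After move 7 (0->1):
Peg 0: [3, 2]
Peg 1: [4, 1]
Peg 2: []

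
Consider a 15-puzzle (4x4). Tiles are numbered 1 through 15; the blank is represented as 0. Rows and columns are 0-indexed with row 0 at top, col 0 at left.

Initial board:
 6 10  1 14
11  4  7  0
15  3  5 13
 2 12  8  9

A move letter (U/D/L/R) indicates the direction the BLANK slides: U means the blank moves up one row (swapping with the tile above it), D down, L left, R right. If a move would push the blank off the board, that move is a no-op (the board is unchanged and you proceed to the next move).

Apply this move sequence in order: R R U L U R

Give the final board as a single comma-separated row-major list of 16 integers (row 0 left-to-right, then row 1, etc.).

Answer: 6, 10, 1, 0, 11, 4, 7, 14, 15, 3, 5, 13, 2, 12, 8, 9

Derivation:
After move 1 (R):
 6 10  1 14
11  4  7  0
15  3  5 13
 2 12  8  9

After move 2 (R):
 6 10  1 14
11  4  7  0
15  3  5 13
 2 12  8  9

After move 3 (U):
 6 10  1  0
11  4  7 14
15  3  5 13
 2 12  8  9

After move 4 (L):
 6 10  0  1
11  4  7 14
15  3  5 13
 2 12  8  9

After move 5 (U):
 6 10  0  1
11  4  7 14
15  3  5 13
 2 12  8  9

After move 6 (R):
 6 10  1  0
11  4  7 14
15  3  5 13
 2 12  8  9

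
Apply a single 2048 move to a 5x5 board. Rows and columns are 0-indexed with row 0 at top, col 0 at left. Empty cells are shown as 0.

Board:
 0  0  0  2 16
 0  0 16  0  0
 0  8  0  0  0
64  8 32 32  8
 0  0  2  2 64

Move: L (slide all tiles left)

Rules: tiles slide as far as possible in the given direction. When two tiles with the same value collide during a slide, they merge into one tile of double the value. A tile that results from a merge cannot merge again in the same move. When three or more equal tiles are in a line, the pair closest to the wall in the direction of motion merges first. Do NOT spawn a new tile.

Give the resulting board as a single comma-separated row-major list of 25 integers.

Answer: 2, 16, 0, 0, 0, 16, 0, 0, 0, 0, 8, 0, 0, 0, 0, 64, 8, 64, 8, 0, 4, 64, 0, 0, 0

Derivation:
Slide left:
row 0: [0, 0, 0, 2, 16] -> [2, 16, 0, 0, 0]
row 1: [0, 0, 16, 0, 0] -> [16, 0, 0, 0, 0]
row 2: [0, 8, 0, 0, 0] -> [8, 0, 0, 0, 0]
row 3: [64, 8, 32, 32, 8] -> [64, 8, 64, 8, 0]
row 4: [0, 0, 2, 2, 64] -> [4, 64, 0, 0, 0]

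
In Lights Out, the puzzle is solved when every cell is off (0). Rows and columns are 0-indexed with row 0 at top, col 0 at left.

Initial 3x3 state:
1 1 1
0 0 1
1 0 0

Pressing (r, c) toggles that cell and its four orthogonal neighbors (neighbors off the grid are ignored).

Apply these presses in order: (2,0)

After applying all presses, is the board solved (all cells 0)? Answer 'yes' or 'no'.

After press 1 at (2,0):
1 1 1
1 0 1
0 1 0

Lights still on: 6

Answer: no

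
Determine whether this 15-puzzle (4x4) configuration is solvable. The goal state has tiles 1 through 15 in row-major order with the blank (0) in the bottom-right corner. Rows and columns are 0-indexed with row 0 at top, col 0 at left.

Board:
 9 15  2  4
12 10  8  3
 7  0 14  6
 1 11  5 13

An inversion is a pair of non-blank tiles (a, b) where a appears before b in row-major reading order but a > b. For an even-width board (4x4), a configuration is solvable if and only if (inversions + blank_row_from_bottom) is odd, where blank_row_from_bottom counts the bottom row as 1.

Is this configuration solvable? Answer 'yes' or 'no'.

Inversions: 55
Blank is in row 2 (0-indexed from top), which is row 2 counting from the bottom (bottom = 1).
55 + 2 = 57, which is odd, so the puzzle is solvable.

Answer: yes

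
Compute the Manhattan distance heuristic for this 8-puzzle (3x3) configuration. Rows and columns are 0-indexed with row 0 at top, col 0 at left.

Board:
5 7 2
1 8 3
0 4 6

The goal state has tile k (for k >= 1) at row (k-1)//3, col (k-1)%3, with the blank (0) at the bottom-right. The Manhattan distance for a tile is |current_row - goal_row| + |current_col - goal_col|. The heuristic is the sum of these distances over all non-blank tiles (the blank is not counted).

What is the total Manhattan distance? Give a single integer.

Answer: 12

Derivation:
Tile 5: at (0,0), goal (1,1), distance |0-1|+|0-1| = 2
Tile 7: at (0,1), goal (2,0), distance |0-2|+|1-0| = 3
Tile 2: at (0,2), goal (0,1), distance |0-0|+|2-1| = 1
Tile 1: at (1,0), goal (0,0), distance |1-0|+|0-0| = 1
Tile 8: at (1,1), goal (2,1), distance |1-2|+|1-1| = 1
Tile 3: at (1,2), goal (0,2), distance |1-0|+|2-2| = 1
Tile 4: at (2,1), goal (1,0), distance |2-1|+|1-0| = 2
Tile 6: at (2,2), goal (1,2), distance |2-1|+|2-2| = 1
Sum: 2 + 3 + 1 + 1 + 1 + 1 + 2 + 1 = 12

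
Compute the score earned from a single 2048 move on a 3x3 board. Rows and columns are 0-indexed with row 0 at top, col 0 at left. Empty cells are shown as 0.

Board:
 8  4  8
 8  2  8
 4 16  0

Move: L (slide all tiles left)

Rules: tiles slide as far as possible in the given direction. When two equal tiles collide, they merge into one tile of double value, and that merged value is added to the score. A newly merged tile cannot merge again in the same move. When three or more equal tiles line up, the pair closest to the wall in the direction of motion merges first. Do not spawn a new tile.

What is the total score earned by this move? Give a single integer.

Answer: 0

Derivation:
Slide left:
row 0: [8, 4, 8] -> [8, 4, 8]  score +0 (running 0)
row 1: [8, 2, 8] -> [8, 2, 8]  score +0 (running 0)
row 2: [4, 16, 0] -> [4, 16, 0]  score +0 (running 0)
Board after move:
 8  4  8
 8  2  8
 4 16  0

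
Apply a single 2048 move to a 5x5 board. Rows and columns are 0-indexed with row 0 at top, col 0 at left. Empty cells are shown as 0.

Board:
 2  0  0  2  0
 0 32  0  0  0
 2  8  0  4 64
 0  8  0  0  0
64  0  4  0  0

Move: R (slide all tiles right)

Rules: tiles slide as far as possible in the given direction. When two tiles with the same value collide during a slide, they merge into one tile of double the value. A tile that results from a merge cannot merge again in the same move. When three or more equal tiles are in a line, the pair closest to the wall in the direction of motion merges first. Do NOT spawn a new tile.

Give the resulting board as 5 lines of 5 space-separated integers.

Answer:  0  0  0  0  4
 0  0  0  0 32
 0  2  8  4 64
 0  0  0  0  8
 0  0  0 64  4

Derivation:
Slide right:
row 0: [2, 0, 0, 2, 0] -> [0, 0, 0, 0, 4]
row 1: [0, 32, 0, 0, 0] -> [0, 0, 0, 0, 32]
row 2: [2, 8, 0, 4, 64] -> [0, 2, 8, 4, 64]
row 3: [0, 8, 0, 0, 0] -> [0, 0, 0, 0, 8]
row 4: [64, 0, 4, 0, 0] -> [0, 0, 0, 64, 4]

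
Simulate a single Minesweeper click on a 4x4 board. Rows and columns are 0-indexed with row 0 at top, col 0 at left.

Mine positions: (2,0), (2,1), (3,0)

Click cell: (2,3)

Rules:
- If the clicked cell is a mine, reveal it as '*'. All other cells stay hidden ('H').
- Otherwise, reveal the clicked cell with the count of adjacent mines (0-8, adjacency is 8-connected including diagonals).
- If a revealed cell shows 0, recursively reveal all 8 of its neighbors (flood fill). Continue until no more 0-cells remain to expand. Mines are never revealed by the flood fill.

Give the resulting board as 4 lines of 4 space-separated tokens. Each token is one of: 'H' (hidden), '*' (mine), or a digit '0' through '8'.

0 0 0 0
2 2 1 0
H H 1 0
H H 1 0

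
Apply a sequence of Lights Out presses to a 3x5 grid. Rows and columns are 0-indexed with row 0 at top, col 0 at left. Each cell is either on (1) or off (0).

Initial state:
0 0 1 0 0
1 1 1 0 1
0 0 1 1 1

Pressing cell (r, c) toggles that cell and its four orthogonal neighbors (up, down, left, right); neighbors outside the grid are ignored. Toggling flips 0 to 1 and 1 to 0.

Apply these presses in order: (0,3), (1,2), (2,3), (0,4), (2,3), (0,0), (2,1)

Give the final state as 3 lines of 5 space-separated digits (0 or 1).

After press 1 at (0,3):
0 0 0 1 1
1 1 1 1 1
0 0 1 1 1

After press 2 at (1,2):
0 0 1 1 1
1 0 0 0 1
0 0 0 1 1

After press 3 at (2,3):
0 0 1 1 1
1 0 0 1 1
0 0 1 0 0

After press 4 at (0,4):
0 0 1 0 0
1 0 0 1 0
0 0 1 0 0

After press 5 at (2,3):
0 0 1 0 0
1 0 0 0 0
0 0 0 1 1

After press 6 at (0,0):
1 1 1 0 0
0 0 0 0 0
0 0 0 1 1

After press 7 at (2,1):
1 1 1 0 0
0 1 0 0 0
1 1 1 1 1

Answer: 1 1 1 0 0
0 1 0 0 0
1 1 1 1 1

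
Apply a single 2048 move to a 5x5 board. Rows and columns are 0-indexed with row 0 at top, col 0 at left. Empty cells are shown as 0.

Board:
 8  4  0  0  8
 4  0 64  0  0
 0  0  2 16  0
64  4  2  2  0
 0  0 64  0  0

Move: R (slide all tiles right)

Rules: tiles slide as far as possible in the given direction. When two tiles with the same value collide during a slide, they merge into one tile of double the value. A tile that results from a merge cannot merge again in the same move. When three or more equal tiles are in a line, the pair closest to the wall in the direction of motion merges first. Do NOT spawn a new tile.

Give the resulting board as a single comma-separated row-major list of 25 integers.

Answer: 0, 0, 8, 4, 8, 0, 0, 0, 4, 64, 0, 0, 0, 2, 16, 0, 0, 64, 4, 4, 0, 0, 0, 0, 64

Derivation:
Slide right:
row 0: [8, 4, 0, 0, 8] -> [0, 0, 8, 4, 8]
row 1: [4, 0, 64, 0, 0] -> [0, 0, 0, 4, 64]
row 2: [0, 0, 2, 16, 0] -> [0, 0, 0, 2, 16]
row 3: [64, 4, 2, 2, 0] -> [0, 0, 64, 4, 4]
row 4: [0, 0, 64, 0, 0] -> [0, 0, 0, 0, 64]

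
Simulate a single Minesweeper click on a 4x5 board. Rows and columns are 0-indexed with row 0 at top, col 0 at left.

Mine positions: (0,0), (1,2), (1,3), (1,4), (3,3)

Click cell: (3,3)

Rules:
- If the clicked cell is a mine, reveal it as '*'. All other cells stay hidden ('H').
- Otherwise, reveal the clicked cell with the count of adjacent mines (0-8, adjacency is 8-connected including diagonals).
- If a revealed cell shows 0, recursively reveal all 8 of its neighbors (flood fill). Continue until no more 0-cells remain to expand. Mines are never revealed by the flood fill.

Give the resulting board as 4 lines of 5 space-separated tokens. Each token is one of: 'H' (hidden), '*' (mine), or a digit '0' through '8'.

H H H H H
H H H H H
H H H H H
H H H * H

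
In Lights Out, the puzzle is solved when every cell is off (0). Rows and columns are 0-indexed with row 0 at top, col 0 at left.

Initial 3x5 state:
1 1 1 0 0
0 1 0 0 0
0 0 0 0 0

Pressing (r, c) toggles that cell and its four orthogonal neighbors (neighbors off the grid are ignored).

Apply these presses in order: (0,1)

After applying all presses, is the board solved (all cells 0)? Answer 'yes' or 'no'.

Answer: yes

Derivation:
After press 1 at (0,1):
0 0 0 0 0
0 0 0 0 0
0 0 0 0 0

Lights still on: 0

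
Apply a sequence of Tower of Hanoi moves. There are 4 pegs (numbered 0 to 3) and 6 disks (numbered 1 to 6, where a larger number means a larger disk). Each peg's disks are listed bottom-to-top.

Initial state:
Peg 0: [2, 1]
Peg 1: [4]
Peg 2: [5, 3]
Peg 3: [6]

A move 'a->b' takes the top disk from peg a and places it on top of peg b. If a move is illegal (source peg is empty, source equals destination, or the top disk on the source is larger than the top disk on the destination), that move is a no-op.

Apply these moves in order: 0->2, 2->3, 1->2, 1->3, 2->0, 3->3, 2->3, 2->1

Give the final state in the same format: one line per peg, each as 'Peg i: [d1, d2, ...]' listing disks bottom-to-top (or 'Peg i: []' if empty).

After move 1 (0->2):
Peg 0: [2]
Peg 1: [4]
Peg 2: [5, 3, 1]
Peg 3: [6]

After move 2 (2->3):
Peg 0: [2]
Peg 1: [4]
Peg 2: [5, 3]
Peg 3: [6, 1]

After move 3 (1->2):
Peg 0: [2]
Peg 1: [4]
Peg 2: [5, 3]
Peg 3: [6, 1]

After move 4 (1->3):
Peg 0: [2]
Peg 1: [4]
Peg 2: [5, 3]
Peg 3: [6, 1]

After move 5 (2->0):
Peg 0: [2]
Peg 1: [4]
Peg 2: [5, 3]
Peg 3: [6, 1]

After move 6 (3->3):
Peg 0: [2]
Peg 1: [4]
Peg 2: [5, 3]
Peg 3: [6, 1]

After move 7 (2->3):
Peg 0: [2]
Peg 1: [4]
Peg 2: [5, 3]
Peg 3: [6, 1]

After move 8 (2->1):
Peg 0: [2]
Peg 1: [4, 3]
Peg 2: [5]
Peg 3: [6, 1]

Answer: Peg 0: [2]
Peg 1: [4, 3]
Peg 2: [5]
Peg 3: [6, 1]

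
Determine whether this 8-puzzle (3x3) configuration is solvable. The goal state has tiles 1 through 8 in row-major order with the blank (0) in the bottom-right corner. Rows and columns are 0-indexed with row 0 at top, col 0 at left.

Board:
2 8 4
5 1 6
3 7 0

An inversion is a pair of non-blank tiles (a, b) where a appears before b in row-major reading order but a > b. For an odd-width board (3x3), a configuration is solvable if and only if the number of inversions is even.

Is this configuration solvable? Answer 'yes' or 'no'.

Answer: yes

Derivation:
Inversions (pairs i<j in row-major order where tile[i] > tile[j] > 0): 12
12 is even, so the puzzle is solvable.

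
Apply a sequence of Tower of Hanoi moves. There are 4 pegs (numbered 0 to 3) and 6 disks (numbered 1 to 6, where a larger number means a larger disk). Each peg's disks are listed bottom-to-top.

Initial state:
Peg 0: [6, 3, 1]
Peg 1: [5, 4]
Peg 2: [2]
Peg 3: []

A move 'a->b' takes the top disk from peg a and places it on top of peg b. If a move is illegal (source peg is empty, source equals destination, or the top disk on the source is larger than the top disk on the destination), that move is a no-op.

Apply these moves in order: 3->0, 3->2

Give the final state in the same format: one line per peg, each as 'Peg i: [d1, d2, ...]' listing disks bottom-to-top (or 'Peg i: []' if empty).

Answer: Peg 0: [6, 3, 1]
Peg 1: [5, 4]
Peg 2: [2]
Peg 3: []

Derivation:
After move 1 (3->0):
Peg 0: [6, 3, 1]
Peg 1: [5, 4]
Peg 2: [2]
Peg 3: []

After move 2 (3->2):
Peg 0: [6, 3, 1]
Peg 1: [5, 4]
Peg 2: [2]
Peg 3: []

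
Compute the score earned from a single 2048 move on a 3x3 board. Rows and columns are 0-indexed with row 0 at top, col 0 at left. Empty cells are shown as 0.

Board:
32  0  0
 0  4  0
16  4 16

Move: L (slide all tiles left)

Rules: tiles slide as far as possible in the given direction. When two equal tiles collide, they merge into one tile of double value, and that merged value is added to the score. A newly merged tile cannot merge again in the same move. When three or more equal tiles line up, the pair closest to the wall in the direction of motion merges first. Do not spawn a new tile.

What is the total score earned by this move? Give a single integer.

Answer: 0

Derivation:
Slide left:
row 0: [32, 0, 0] -> [32, 0, 0]  score +0 (running 0)
row 1: [0, 4, 0] -> [4, 0, 0]  score +0 (running 0)
row 2: [16, 4, 16] -> [16, 4, 16]  score +0 (running 0)
Board after move:
32  0  0
 4  0  0
16  4 16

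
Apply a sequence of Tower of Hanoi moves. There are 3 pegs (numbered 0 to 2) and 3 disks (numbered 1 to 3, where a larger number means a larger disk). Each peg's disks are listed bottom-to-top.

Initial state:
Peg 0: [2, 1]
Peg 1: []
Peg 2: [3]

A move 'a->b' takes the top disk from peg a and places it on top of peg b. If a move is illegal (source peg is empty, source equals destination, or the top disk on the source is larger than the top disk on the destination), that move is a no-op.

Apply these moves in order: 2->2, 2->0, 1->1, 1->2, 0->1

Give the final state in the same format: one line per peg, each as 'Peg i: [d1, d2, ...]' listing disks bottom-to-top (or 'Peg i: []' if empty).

Answer: Peg 0: [2]
Peg 1: [1]
Peg 2: [3]

Derivation:
After move 1 (2->2):
Peg 0: [2, 1]
Peg 1: []
Peg 2: [3]

After move 2 (2->0):
Peg 0: [2, 1]
Peg 1: []
Peg 2: [3]

After move 3 (1->1):
Peg 0: [2, 1]
Peg 1: []
Peg 2: [3]

After move 4 (1->2):
Peg 0: [2, 1]
Peg 1: []
Peg 2: [3]

After move 5 (0->1):
Peg 0: [2]
Peg 1: [1]
Peg 2: [3]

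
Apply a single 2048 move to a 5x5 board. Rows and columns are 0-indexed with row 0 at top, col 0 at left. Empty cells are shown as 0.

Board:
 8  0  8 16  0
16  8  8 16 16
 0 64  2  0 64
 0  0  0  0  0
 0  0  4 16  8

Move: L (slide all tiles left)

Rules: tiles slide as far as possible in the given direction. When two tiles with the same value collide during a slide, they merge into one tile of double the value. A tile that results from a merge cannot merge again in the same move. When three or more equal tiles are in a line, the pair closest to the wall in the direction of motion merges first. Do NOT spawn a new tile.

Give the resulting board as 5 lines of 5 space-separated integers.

Answer: 16 16  0  0  0
16 16 32  0  0
64  2 64  0  0
 0  0  0  0  0
 4 16  8  0  0

Derivation:
Slide left:
row 0: [8, 0, 8, 16, 0] -> [16, 16, 0, 0, 0]
row 1: [16, 8, 8, 16, 16] -> [16, 16, 32, 0, 0]
row 2: [0, 64, 2, 0, 64] -> [64, 2, 64, 0, 0]
row 3: [0, 0, 0, 0, 0] -> [0, 0, 0, 0, 0]
row 4: [0, 0, 4, 16, 8] -> [4, 16, 8, 0, 0]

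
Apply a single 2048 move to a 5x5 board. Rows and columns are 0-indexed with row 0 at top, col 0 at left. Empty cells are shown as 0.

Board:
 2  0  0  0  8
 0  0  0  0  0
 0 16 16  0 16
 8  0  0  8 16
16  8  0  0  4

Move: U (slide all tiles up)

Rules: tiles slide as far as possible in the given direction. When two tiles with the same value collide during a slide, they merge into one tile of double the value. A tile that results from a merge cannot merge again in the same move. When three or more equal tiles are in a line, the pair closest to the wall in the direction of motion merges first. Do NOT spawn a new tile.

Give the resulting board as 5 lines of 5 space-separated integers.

Slide up:
col 0: [2, 0, 0, 8, 16] -> [2, 8, 16, 0, 0]
col 1: [0, 0, 16, 0, 8] -> [16, 8, 0, 0, 0]
col 2: [0, 0, 16, 0, 0] -> [16, 0, 0, 0, 0]
col 3: [0, 0, 0, 8, 0] -> [8, 0, 0, 0, 0]
col 4: [8, 0, 16, 16, 4] -> [8, 32, 4, 0, 0]

Answer:  2 16 16  8  8
 8  8  0  0 32
16  0  0  0  4
 0  0  0  0  0
 0  0  0  0  0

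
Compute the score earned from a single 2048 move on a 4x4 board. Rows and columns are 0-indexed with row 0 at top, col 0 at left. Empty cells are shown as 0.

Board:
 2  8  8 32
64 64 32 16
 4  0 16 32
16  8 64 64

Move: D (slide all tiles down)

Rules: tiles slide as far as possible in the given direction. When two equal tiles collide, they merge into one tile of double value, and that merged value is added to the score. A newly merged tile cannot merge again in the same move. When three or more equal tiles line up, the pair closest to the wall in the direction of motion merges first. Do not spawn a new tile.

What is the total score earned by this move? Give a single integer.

Answer: 0

Derivation:
Slide down:
col 0: [2, 64, 4, 16] -> [2, 64, 4, 16]  score +0 (running 0)
col 1: [8, 64, 0, 8] -> [0, 8, 64, 8]  score +0 (running 0)
col 2: [8, 32, 16, 64] -> [8, 32, 16, 64]  score +0 (running 0)
col 3: [32, 16, 32, 64] -> [32, 16, 32, 64]  score +0 (running 0)
Board after move:
 2  0  8 32
64  8 32 16
 4 64 16 32
16  8 64 64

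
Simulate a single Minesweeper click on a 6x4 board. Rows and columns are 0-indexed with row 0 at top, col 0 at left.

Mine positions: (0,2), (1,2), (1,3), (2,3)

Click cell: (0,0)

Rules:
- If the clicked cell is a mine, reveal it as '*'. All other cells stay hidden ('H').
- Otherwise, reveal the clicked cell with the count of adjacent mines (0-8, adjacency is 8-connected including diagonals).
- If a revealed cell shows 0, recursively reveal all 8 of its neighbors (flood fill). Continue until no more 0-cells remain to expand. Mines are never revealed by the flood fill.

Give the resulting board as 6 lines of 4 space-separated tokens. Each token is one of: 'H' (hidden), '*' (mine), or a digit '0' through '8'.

0 2 H H
0 2 H H
0 1 3 H
0 0 1 1
0 0 0 0
0 0 0 0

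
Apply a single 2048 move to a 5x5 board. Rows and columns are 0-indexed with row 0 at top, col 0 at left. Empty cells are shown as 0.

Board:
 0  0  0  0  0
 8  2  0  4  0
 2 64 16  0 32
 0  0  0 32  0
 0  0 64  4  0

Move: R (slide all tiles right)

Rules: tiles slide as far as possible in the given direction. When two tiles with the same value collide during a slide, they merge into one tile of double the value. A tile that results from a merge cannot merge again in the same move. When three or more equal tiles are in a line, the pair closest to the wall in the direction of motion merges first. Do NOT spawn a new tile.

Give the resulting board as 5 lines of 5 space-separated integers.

Slide right:
row 0: [0, 0, 0, 0, 0] -> [0, 0, 0, 0, 0]
row 1: [8, 2, 0, 4, 0] -> [0, 0, 8, 2, 4]
row 2: [2, 64, 16, 0, 32] -> [0, 2, 64, 16, 32]
row 3: [0, 0, 0, 32, 0] -> [0, 0, 0, 0, 32]
row 4: [0, 0, 64, 4, 0] -> [0, 0, 0, 64, 4]

Answer:  0  0  0  0  0
 0  0  8  2  4
 0  2 64 16 32
 0  0  0  0 32
 0  0  0 64  4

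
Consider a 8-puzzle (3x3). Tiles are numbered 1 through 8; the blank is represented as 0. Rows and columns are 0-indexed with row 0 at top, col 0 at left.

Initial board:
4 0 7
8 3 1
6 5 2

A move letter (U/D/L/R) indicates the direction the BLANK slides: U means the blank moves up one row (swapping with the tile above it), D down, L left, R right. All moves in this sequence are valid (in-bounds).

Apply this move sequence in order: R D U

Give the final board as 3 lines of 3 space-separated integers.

After move 1 (R):
4 7 0
8 3 1
6 5 2

After move 2 (D):
4 7 1
8 3 0
6 5 2

After move 3 (U):
4 7 0
8 3 1
6 5 2

Answer: 4 7 0
8 3 1
6 5 2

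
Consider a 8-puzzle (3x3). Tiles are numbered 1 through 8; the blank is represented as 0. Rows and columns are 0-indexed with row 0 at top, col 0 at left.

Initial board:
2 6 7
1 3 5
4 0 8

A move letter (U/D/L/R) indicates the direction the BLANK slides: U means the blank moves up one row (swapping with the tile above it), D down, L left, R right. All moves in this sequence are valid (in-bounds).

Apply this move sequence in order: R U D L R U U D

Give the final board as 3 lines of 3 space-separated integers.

After move 1 (R):
2 6 7
1 3 5
4 8 0

After move 2 (U):
2 6 7
1 3 0
4 8 5

After move 3 (D):
2 6 7
1 3 5
4 8 0

After move 4 (L):
2 6 7
1 3 5
4 0 8

After move 5 (R):
2 6 7
1 3 5
4 8 0

After move 6 (U):
2 6 7
1 3 0
4 8 5

After move 7 (U):
2 6 0
1 3 7
4 8 5

After move 8 (D):
2 6 7
1 3 0
4 8 5

Answer: 2 6 7
1 3 0
4 8 5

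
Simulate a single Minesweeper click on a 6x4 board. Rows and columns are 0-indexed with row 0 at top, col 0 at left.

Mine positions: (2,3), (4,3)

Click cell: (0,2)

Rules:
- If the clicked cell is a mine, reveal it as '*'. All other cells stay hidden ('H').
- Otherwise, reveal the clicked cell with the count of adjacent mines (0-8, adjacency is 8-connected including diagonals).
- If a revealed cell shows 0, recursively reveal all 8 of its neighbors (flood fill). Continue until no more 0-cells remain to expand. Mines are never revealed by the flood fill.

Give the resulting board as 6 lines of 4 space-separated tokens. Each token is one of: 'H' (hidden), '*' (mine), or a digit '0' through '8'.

0 0 0 0
0 0 1 1
0 0 1 H
0 0 2 H
0 0 1 H
0 0 1 H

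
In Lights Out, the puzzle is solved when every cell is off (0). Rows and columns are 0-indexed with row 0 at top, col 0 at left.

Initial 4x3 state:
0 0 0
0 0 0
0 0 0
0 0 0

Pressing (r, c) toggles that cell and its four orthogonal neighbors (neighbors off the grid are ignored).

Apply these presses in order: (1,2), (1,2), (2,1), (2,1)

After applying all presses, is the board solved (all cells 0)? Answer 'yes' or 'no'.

Answer: yes

Derivation:
After press 1 at (1,2):
0 0 1
0 1 1
0 0 1
0 0 0

After press 2 at (1,2):
0 0 0
0 0 0
0 0 0
0 0 0

After press 3 at (2,1):
0 0 0
0 1 0
1 1 1
0 1 0

After press 4 at (2,1):
0 0 0
0 0 0
0 0 0
0 0 0

Lights still on: 0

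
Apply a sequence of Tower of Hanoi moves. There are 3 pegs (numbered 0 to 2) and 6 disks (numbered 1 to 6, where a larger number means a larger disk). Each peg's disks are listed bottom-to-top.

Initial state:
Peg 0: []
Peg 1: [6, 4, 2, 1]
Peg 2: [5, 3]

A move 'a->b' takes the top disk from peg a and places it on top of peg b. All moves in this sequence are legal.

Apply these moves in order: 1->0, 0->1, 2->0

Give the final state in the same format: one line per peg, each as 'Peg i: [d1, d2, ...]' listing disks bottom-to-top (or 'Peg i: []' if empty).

Answer: Peg 0: [3]
Peg 1: [6, 4, 2, 1]
Peg 2: [5]

Derivation:
After move 1 (1->0):
Peg 0: [1]
Peg 1: [6, 4, 2]
Peg 2: [5, 3]

After move 2 (0->1):
Peg 0: []
Peg 1: [6, 4, 2, 1]
Peg 2: [5, 3]

After move 3 (2->0):
Peg 0: [3]
Peg 1: [6, 4, 2, 1]
Peg 2: [5]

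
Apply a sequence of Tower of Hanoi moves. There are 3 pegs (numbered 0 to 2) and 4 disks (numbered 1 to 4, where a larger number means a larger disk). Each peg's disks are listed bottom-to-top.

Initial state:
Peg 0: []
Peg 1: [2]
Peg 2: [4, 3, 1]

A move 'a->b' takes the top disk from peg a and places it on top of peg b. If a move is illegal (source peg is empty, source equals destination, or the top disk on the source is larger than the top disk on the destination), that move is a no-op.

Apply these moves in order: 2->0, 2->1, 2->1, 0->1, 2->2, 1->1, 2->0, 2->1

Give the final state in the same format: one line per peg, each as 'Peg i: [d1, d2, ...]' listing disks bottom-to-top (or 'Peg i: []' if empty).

After move 1 (2->0):
Peg 0: [1]
Peg 1: [2]
Peg 2: [4, 3]

After move 2 (2->1):
Peg 0: [1]
Peg 1: [2]
Peg 2: [4, 3]

After move 3 (2->1):
Peg 0: [1]
Peg 1: [2]
Peg 2: [4, 3]

After move 4 (0->1):
Peg 0: []
Peg 1: [2, 1]
Peg 2: [4, 3]

After move 5 (2->2):
Peg 0: []
Peg 1: [2, 1]
Peg 2: [4, 3]

After move 6 (1->1):
Peg 0: []
Peg 1: [2, 1]
Peg 2: [4, 3]

After move 7 (2->0):
Peg 0: [3]
Peg 1: [2, 1]
Peg 2: [4]

After move 8 (2->1):
Peg 0: [3]
Peg 1: [2, 1]
Peg 2: [4]

Answer: Peg 0: [3]
Peg 1: [2, 1]
Peg 2: [4]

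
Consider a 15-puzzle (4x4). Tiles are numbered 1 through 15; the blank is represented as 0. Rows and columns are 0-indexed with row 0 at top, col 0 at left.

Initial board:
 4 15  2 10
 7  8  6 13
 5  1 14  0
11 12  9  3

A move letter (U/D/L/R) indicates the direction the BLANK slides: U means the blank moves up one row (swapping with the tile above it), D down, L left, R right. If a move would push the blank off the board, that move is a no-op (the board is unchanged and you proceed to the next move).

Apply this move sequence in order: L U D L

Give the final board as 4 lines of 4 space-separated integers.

Answer:  4 15  2 10
 7  8  6 13
 5  0  1 14
11 12  9  3

Derivation:
After move 1 (L):
 4 15  2 10
 7  8  6 13
 5  1  0 14
11 12  9  3

After move 2 (U):
 4 15  2 10
 7  8  0 13
 5  1  6 14
11 12  9  3

After move 3 (D):
 4 15  2 10
 7  8  6 13
 5  1  0 14
11 12  9  3

After move 4 (L):
 4 15  2 10
 7  8  6 13
 5  0  1 14
11 12  9  3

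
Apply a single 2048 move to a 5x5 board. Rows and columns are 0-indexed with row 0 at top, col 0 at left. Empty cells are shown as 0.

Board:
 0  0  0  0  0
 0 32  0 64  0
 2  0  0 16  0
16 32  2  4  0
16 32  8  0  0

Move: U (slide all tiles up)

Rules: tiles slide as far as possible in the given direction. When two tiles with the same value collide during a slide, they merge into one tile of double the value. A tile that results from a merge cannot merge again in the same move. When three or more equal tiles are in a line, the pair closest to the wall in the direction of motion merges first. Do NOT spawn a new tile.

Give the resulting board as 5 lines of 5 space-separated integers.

Answer:  2 64  2 64  0
32 32  8 16  0
 0  0  0  4  0
 0  0  0  0  0
 0  0  0  0  0

Derivation:
Slide up:
col 0: [0, 0, 2, 16, 16] -> [2, 32, 0, 0, 0]
col 1: [0, 32, 0, 32, 32] -> [64, 32, 0, 0, 0]
col 2: [0, 0, 0, 2, 8] -> [2, 8, 0, 0, 0]
col 3: [0, 64, 16, 4, 0] -> [64, 16, 4, 0, 0]
col 4: [0, 0, 0, 0, 0] -> [0, 0, 0, 0, 0]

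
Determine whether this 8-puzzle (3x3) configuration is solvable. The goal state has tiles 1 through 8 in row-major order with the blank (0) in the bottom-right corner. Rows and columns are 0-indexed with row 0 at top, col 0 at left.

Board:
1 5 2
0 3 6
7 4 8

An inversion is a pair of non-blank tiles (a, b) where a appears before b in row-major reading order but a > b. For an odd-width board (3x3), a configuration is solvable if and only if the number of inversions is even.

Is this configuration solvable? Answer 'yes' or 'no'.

Inversions (pairs i<j in row-major order where tile[i] > tile[j] > 0): 5
5 is odd, so the puzzle is not solvable.

Answer: no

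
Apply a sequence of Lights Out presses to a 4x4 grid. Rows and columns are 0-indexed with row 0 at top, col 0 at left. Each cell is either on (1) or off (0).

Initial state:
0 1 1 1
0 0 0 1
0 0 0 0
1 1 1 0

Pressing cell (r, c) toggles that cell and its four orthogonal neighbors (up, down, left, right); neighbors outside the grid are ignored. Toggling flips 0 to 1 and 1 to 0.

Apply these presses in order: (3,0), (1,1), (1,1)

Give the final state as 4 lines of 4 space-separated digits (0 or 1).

After press 1 at (3,0):
0 1 1 1
0 0 0 1
1 0 0 0
0 0 1 0

After press 2 at (1,1):
0 0 1 1
1 1 1 1
1 1 0 0
0 0 1 0

After press 3 at (1,1):
0 1 1 1
0 0 0 1
1 0 0 0
0 0 1 0

Answer: 0 1 1 1
0 0 0 1
1 0 0 0
0 0 1 0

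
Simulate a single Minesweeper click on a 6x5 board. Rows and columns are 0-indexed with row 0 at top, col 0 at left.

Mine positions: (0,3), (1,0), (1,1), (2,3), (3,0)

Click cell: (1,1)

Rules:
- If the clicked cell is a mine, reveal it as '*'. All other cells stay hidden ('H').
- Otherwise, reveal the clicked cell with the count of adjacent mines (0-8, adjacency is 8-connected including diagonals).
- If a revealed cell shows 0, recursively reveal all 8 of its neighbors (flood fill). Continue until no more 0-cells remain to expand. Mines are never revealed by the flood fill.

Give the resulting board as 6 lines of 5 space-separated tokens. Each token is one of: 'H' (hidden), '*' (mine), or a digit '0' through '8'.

H H H H H
H * H H H
H H H H H
H H H H H
H H H H H
H H H H H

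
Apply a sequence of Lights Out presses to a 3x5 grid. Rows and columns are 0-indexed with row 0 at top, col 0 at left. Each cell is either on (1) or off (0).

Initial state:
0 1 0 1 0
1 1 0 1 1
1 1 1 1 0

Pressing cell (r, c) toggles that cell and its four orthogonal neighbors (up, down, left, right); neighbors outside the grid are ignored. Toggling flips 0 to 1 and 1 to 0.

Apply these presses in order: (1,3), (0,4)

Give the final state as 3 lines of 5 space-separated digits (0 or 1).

Answer: 0 1 0 1 1
1 1 1 0 1
1 1 1 0 0

Derivation:
After press 1 at (1,3):
0 1 0 0 0
1 1 1 0 0
1 1 1 0 0

After press 2 at (0,4):
0 1 0 1 1
1 1 1 0 1
1 1 1 0 0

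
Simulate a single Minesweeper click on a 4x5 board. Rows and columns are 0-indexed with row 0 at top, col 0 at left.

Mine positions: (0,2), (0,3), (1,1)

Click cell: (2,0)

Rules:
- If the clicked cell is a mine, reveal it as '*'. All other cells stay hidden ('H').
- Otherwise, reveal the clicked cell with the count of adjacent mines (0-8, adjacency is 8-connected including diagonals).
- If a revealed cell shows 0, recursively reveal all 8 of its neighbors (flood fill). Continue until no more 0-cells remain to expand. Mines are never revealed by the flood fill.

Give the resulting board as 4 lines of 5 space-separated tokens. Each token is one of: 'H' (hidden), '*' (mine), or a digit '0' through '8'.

H H H H H
H H H H H
1 H H H H
H H H H H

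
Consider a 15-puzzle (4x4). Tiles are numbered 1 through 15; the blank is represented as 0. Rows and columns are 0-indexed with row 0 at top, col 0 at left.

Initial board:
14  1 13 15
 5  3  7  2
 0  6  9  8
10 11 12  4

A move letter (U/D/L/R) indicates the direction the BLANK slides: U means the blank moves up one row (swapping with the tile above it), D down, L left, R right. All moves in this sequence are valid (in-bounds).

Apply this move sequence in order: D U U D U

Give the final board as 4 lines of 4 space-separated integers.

Answer: 14  1 13 15
 0  3  7  2
 5  6  9  8
10 11 12  4

Derivation:
After move 1 (D):
14  1 13 15
 5  3  7  2
10  6  9  8
 0 11 12  4

After move 2 (U):
14  1 13 15
 5  3  7  2
 0  6  9  8
10 11 12  4

After move 3 (U):
14  1 13 15
 0  3  7  2
 5  6  9  8
10 11 12  4

After move 4 (D):
14  1 13 15
 5  3  7  2
 0  6  9  8
10 11 12  4

After move 5 (U):
14  1 13 15
 0  3  7  2
 5  6  9  8
10 11 12  4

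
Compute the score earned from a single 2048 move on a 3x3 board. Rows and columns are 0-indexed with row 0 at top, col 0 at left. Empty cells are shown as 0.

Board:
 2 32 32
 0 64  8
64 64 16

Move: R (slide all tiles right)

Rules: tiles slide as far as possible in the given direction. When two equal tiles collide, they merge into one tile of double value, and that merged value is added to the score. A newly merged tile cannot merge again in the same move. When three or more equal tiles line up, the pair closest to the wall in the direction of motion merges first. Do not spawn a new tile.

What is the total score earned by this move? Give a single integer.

Slide right:
row 0: [2, 32, 32] -> [0, 2, 64]  score +64 (running 64)
row 1: [0, 64, 8] -> [0, 64, 8]  score +0 (running 64)
row 2: [64, 64, 16] -> [0, 128, 16]  score +128 (running 192)
Board after move:
  0   2  64
  0  64   8
  0 128  16

Answer: 192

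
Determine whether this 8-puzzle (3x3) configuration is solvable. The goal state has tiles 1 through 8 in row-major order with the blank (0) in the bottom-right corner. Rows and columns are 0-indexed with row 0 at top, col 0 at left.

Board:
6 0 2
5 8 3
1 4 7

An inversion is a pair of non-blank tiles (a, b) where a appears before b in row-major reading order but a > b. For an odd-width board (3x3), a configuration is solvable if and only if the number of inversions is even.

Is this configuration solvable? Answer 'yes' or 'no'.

Answer: yes

Derivation:
Inversions (pairs i<j in row-major order where tile[i] > tile[j] > 0): 14
14 is even, so the puzzle is solvable.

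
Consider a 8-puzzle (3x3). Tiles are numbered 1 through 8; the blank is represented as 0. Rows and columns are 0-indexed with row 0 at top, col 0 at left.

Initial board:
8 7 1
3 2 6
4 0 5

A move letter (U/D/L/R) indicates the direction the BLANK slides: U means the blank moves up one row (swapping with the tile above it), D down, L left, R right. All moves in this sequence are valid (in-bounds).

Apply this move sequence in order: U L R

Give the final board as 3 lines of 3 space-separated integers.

After move 1 (U):
8 7 1
3 0 6
4 2 5

After move 2 (L):
8 7 1
0 3 6
4 2 5

After move 3 (R):
8 7 1
3 0 6
4 2 5

Answer: 8 7 1
3 0 6
4 2 5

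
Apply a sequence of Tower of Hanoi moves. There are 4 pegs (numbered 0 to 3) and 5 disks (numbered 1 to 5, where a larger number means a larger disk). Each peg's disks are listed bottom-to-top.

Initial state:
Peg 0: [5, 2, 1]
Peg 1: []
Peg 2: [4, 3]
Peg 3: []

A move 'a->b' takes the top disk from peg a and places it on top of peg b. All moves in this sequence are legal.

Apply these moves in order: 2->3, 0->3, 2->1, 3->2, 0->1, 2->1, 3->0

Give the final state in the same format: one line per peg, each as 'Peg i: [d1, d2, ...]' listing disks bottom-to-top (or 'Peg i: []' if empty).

After move 1 (2->3):
Peg 0: [5, 2, 1]
Peg 1: []
Peg 2: [4]
Peg 3: [3]

After move 2 (0->3):
Peg 0: [5, 2]
Peg 1: []
Peg 2: [4]
Peg 3: [3, 1]

After move 3 (2->1):
Peg 0: [5, 2]
Peg 1: [4]
Peg 2: []
Peg 3: [3, 1]

After move 4 (3->2):
Peg 0: [5, 2]
Peg 1: [4]
Peg 2: [1]
Peg 3: [3]

After move 5 (0->1):
Peg 0: [5]
Peg 1: [4, 2]
Peg 2: [1]
Peg 3: [3]

After move 6 (2->1):
Peg 0: [5]
Peg 1: [4, 2, 1]
Peg 2: []
Peg 3: [3]

After move 7 (3->0):
Peg 0: [5, 3]
Peg 1: [4, 2, 1]
Peg 2: []
Peg 3: []

Answer: Peg 0: [5, 3]
Peg 1: [4, 2, 1]
Peg 2: []
Peg 3: []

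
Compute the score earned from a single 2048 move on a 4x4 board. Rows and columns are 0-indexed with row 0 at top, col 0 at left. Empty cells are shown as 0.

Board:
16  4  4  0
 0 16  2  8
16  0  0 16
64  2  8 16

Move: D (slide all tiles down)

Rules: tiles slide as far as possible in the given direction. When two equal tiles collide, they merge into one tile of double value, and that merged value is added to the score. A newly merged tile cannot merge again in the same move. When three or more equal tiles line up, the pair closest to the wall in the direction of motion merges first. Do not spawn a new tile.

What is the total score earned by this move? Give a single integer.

Slide down:
col 0: [16, 0, 16, 64] -> [0, 0, 32, 64]  score +32 (running 32)
col 1: [4, 16, 0, 2] -> [0, 4, 16, 2]  score +0 (running 32)
col 2: [4, 2, 0, 8] -> [0, 4, 2, 8]  score +0 (running 32)
col 3: [0, 8, 16, 16] -> [0, 0, 8, 32]  score +32 (running 64)
Board after move:
 0  0  0  0
 0  4  4  0
32 16  2  8
64  2  8 32

Answer: 64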